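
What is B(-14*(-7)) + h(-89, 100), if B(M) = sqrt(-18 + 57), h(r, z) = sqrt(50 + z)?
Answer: sqrt(39) + 5*sqrt(6) ≈ 18.492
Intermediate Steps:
B(M) = sqrt(39)
B(-14*(-7)) + h(-89, 100) = sqrt(39) + sqrt(50 + 100) = sqrt(39) + sqrt(150) = sqrt(39) + 5*sqrt(6)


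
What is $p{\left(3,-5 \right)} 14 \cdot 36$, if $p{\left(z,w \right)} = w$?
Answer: $-2520$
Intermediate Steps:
$p{\left(3,-5 \right)} 14 \cdot 36 = \left(-5\right) 14 \cdot 36 = \left(-70\right) 36 = -2520$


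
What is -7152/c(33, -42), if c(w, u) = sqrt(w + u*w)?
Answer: 2384*I*sqrt(1353)/451 ≈ 194.44*I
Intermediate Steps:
-7152/c(33, -42) = -7152*sqrt(33)/(33*sqrt(1 - 42)) = -7152*(-I*sqrt(1353)/1353) = -(-2384)*I*sqrt(1353)/451 = 2384*I*sqrt(1353)/451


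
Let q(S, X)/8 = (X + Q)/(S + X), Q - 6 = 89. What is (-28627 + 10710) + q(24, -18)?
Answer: -53443/3 ≈ -17814.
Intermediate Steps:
Q = 95 (Q = 6 + 89 = 95)
q(S, X) = 8*(95 + X)/(S + X) (q(S, X) = 8*((X + 95)/(S + X)) = 8*((95 + X)/(S + X)) = 8*(95 + X)/(S + X))
(-28627 + 10710) + q(24, -18) = (-28627 + 10710) + 8*(95 - 18)/(24 - 18) = -17917 + 8*77/6 = -17917 + 8*(1/6)*77 = -17917 + 308/3 = -53443/3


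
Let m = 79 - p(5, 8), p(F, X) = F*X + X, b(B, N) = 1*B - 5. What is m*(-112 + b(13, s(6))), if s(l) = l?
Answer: -3224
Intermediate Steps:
b(B, N) = -5 + B (b(B, N) = B - 5 = -5 + B)
p(F, X) = X + F*X
m = 31 (m = 79 - 8*(1 + 5) = 79 - 8*6 = 79 - 1*48 = 79 - 48 = 31)
m*(-112 + b(13, s(6))) = 31*(-112 + (-5 + 13)) = 31*(-112 + 8) = 31*(-104) = -3224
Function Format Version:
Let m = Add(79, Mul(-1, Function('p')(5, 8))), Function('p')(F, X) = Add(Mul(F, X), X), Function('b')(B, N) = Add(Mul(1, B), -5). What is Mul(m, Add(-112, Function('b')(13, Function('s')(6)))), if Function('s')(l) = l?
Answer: -3224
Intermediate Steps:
Function('b')(B, N) = Add(-5, B) (Function('b')(B, N) = Add(B, -5) = Add(-5, B))
Function('p')(F, X) = Add(X, Mul(F, X))
m = 31 (m = Add(79, Mul(-1, Mul(8, Add(1, 5)))) = Add(79, Mul(-1, Mul(8, 6))) = Add(79, Mul(-1, 48)) = Add(79, -48) = 31)
Mul(m, Add(-112, Function('b')(13, Function('s')(6)))) = Mul(31, Add(-112, Add(-5, 13))) = Mul(31, Add(-112, 8)) = Mul(31, -104) = -3224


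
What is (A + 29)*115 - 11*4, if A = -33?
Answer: -504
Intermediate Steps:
(A + 29)*115 - 11*4 = (-33 + 29)*115 - 11*4 = -4*115 - 44 = -460 - 44 = -504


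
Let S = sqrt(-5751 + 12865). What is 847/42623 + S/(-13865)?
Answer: 121/6089 - sqrt(7114)/13865 ≈ 0.013789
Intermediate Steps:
S = sqrt(7114) ≈ 84.344
847/42623 + S/(-13865) = 847/42623 + sqrt(7114)/(-13865) = 847*(1/42623) + sqrt(7114)*(-1/13865) = 121/6089 - sqrt(7114)/13865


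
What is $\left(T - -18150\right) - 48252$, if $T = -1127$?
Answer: $-31229$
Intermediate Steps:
$\left(T - -18150\right) - 48252 = \left(-1127 - -18150\right) - 48252 = \left(-1127 + 18150\right) - 48252 = 17023 - 48252 = -31229$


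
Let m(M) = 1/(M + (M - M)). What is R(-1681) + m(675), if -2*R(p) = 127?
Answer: -85723/1350 ≈ -63.499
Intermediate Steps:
R(p) = -127/2 (R(p) = -1/2*127 = -127/2)
m(M) = 1/M (m(M) = 1/(M + 0) = 1/M)
R(-1681) + m(675) = -127/2 + 1/675 = -85723/1350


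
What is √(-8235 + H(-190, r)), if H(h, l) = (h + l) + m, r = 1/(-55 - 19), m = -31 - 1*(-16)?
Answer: I*√46217514/74 ≈ 91.87*I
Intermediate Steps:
m = -15 (m = -31 + 16 = -15)
r = -1/74 (r = 1/(-74) = -1/74 ≈ -0.013514)
H(h, l) = -15 + h + l (H(h, l) = (h + l) - 15 = -15 + h + l)
√(-8235 + H(-190, r)) = √(-8235 + (-15 - 190 - 1/74)) = √(-8235 - 15171/74) = √(-624561/74) = I*√46217514/74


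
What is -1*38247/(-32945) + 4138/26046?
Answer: 51477626/39003885 ≈ 1.3198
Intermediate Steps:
-1*38247/(-32945) + 4138/26046 = -38247*(-1/32945) + 4138*(1/26046) = 3477/2995 + 2069/13023 = 51477626/39003885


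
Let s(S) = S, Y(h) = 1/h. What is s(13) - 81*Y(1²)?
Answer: -68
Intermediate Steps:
s(13) - 81*Y(1²) = 13 - 81/(1²) = 13 - 81/1 = 13 - 81*1 = 13 - 81 = -68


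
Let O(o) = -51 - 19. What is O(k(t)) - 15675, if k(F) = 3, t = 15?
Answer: -15745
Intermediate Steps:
O(o) = -70
O(k(t)) - 15675 = -70 - 15675 = -15745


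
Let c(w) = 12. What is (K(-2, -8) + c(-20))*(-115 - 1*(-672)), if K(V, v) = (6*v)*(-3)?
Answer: 86892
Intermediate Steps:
K(V, v) = -18*v
(K(-2, -8) + c(-20))*(-115 - 1*(-672)) = (-18*(-8) + 12)*(-115 - 1*(-672)) = (144 + 12)*(-115 + 672) = 156*557 = 86892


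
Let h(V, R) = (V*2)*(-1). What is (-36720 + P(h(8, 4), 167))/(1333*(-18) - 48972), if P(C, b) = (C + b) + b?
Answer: 6067/12161 ≈ 0.49889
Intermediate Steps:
h(V, R) = -2*V (h(V, R) = (2*V)*(-1) = -2*V)
P(C, b) = C + 2*b
(-36720 + P(h(8, 4), 167))/(1333*(-18) - 48972) = (-36720 + (-2*8 + 2*167))/(1333*(-18) - 48972) = (-36720 + (-16 + 334))/(-23994 - 48972) = (-36720 + 318)/(-72966) = -36402*(-1/72966) = 6067/12161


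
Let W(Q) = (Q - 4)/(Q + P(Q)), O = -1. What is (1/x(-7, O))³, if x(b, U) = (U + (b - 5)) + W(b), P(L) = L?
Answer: -2744/5000211 ≈ -0.00054878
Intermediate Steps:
W(Q) = (-4 + Q)/(2*Q) (W(Q) = (Q - 4)/(Q + Q) = (-4 + Q)/((2*Q)) = (-4 + Q)*(1/(2*Q)) = (-4 + Q)/(2*Q))
x(b, U) = -5 + U + b + (-4 + b)/(2*b) (x(b, U) = (U + (b - 5)) + (-4 + b)/(2*b) = (U + (-5 + b)) + (-4 + b)/(2*b) = (-5 + U + b) + (-4 + b)/(2*b) = -5 + U + b + (-4 + b)/(2*b))
(1/x(-7, O))³ = (1/(-9/2 - 1 - 7 - 2/(-7)))³ = (1/(-9/2 - 1 - 7 - 2*(-⅐)))³ = (1/(-9/2 - 1 - 7 + 2/7))³ = (1/(-171/14))³ = (-14/171)³ = -2744/5000211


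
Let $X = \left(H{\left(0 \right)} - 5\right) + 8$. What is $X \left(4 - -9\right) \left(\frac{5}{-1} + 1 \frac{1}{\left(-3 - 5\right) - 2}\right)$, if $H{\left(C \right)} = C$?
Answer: $- \frac{1989}{10} \approx -198.9$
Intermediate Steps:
$X = 3$ ($X = \left(0 - 5\right) + 8 = -5 + 8 = 3$)
$X \left(4 - -9\right) \left(\frac{5}{-1} + 1 \frac{1}{\left(-3 - 5\right) - 2}\right) = 3 \left(4 - -9\right) \left(\frac{5}{-1} + 1 \frac{1}{\left(-3 - 5\right) - 2}\right) = 3 \left(4 + 9\right) \left(5 \left(-1\right) + 1 \frac{1}{-8 - 2}\right) = 3 \cdot 13 \left(-5 + 1 \frac{1}{-10}\right) = 39 \left(-5 + 1 \left(- \frac{1}{10}\right)\right) = 39 \left(-5 - \frac{1}{10}\right) = 39 \left(- \frac{51}{10}\right) = - \frac{1989}{10}$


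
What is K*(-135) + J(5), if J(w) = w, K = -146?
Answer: 19715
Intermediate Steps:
K*(-135) + J(5) = -146*(-135) + 5 = 19710 + 5 = 19715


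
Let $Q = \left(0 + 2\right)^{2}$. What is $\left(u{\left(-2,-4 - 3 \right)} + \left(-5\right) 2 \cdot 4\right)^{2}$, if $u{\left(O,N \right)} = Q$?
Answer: $1296$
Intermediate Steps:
$Q = 4$ ($Q = 2^{2} = 4$)
$u{\left(O,N \right)} = 4$
$\left(u{\left(-2,-4 - 3 \right)} + \left(-5\right) 2 \cdot 4\right)^{2} = \left(4 + \left(-5\right) 2 \cdot 4\right)^{2} = \left(4 - 40\right)^{2} = \left(-36\right)^{2} = 1296$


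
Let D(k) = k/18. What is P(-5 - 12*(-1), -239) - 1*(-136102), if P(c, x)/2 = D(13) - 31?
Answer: 1224373/9 ≈ 1.3604e+5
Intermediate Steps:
D(k) = k/18 (D(k) = k*(1/18) = k/18)
P(c, x) = -545/9 (P(c, x) = 2*((1/18)*13 - 31) = 2*(13/18 - 31) = 2*(-545/18) = -545/9)
P(-5 - 12*(-1), -239) - 1*(-136102) = -545/9 - 1*(-136102) = -545/9 + 136102 = 1224373/9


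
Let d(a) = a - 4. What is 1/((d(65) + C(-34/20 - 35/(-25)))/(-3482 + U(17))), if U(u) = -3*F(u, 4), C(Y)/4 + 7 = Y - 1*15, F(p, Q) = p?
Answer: 17665/141 ≈ 125.28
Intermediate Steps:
d(a) = -4 + a
C(Y) = -88 + 4*Y (C(Y) = -28 + 4*(Y - 1*15) = -28 + 4*(Y - 15) = -28 + 4*(-15 + Y) = -28 + (-60 + 4*Y) = -88 + 4*Y)
U(u) = -3*u
1/((d(65) + C(-34/20 - 35/(-25)))/(-3482 + U(17))) = 1/(((-4 + 65) + (-88 + 4*(-34/20 - 35/(-25))))/(-3482 - 3*17)) = 1/((61 + (-88 + 4*(-34*1/20 - 35*(-1/25))))/(-3482 - 51)) = 1/((61 + (-88 + 4*(-17/10 + 7/5)))/(-3533)) = 1/((61 + (-88 + 4*(-3/10)))*(-1/3533)) = 1/((61 + (-88 - 6/5))*(-1/3533)) = 1/((61 - 446/5)*(-1/3533)) = 1/(-141/5*(-1/3533)) = 1/(141/17665) = 17665/141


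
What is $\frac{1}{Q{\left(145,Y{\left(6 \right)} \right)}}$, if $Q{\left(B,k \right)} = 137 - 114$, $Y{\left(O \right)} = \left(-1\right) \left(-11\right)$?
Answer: $\frac{1}{23} \approx 0.043478$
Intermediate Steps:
$Y{\left(O \right)} = 11$
$Q{\left(B,k \right)} = 23$ ($Q{\left(B,k \right)} = 137 - 114 = 23$)
$\frac{1}{Q{\left(145,Y{\left(6 \right)} \right)}} = \frac{1}{23}$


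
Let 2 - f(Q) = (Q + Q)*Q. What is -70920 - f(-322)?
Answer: 136446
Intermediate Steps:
f(Q) = 2 - 2*Q² (f(Q) = 2 - (Q + Q)*Q = 2 - 2*Q*Q = 2 - 2*Q²)
-70920 - f(-322) = -70920 - (2 - 2*(-322)²) = -70920 - (2 - 2*103684) = -70920 - (2 - 207368) = -70920 - 1*(-207366) = -70920 + 207366 = 136446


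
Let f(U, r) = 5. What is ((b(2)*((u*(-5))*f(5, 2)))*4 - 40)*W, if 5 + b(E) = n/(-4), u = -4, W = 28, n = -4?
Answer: -45920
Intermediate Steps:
b(E) = -4 (b(E) = -5 - 4/(-4) = -5 - 4*(-1/4) = -5 + 1 = -4)
((b(2)*((u*(-5))*f(5, 2)))*4 - 40)*W = (-4*(-4*(-5))*5*4 - 40)*28 = (-80*5*4 - 40)*28 = (-4*100*4 - 40)*28 = (-400*4 - 40)*28 = (-1600 - 40)*28 = -1640*28 = -45920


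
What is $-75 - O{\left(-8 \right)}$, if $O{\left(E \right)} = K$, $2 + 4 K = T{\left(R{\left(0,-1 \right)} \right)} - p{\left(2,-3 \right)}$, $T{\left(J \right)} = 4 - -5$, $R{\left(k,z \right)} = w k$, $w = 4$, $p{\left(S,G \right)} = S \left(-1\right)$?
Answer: $- \frac{309}{4} \approx -77.25$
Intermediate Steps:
$p{\left(S,G \right)} = - S$
$R{\left(k,z \right)} = 4 k$
$T{\left(J \right)} = 9$ ($T{\left(J \right)} = 4 + 5 = 9$)
$K = \frac{9}{4}$ ($K = - \frac{1}{2} + \frac{9 - \left(-1\right) 2}{4} = - \frac{1}{2} + \frac{9 - -2}{4} = - \frac{1}{2} + \frac{9 + 2}{4} = - \frac{1}{2} + \frac{1}{4} \cdot 11 = - \frac{1}{2} + \frac{11}{4} = \frac{9}{4} \approx 2.25$)
$O{\left(E \right)} = \frac{9}{4}$
$-75 - O{\left(-8 \right)} = -75 - \frac{9}{4} = - \frac{309}{4}$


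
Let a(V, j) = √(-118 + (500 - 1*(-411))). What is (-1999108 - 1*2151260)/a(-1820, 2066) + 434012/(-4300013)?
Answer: -434012/4300013 - 4150368*√793/793 ≈ -1.4738e+5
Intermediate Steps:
a(V, j) = √793 (a(V, j) = √(-118 + (500 + 411)) = √(-118 + 911) = √793)
(-1999108 - 1*2151260)/a(-1820, 2066) + 434012/(-4300013) = (-1999108 - 1*2151260)/(√793) + 434012/(-4300013) = (-1999108 - 2151260)*(√793/793) + 434012*(-1/4300013) = -4150368*√793/793 - 434012/4300013 = -434012/4300013 - 4150368*√793/793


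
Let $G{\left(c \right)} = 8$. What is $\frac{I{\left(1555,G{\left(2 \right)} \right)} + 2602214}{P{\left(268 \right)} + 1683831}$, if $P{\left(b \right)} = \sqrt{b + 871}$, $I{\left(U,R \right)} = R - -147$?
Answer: $\frac{4381949595639}{2835286835422} - \frac{2602369 \sqrt{1139}}{2835286835422} \approx 1.5455$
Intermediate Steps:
$I{\left(U,R \right)} = 147 + R$ ($I{\left(U,R \right)} = R + 147 = 147 + R$)
$P{\left(b \right)} = \sqrt{871 + b}$
$\frac{I{\left(1555,G{\left(2 \right)} \right)} + 2602214}{P{\left(268 \right)} + 1683831} = \frac{\left(147 + 8\right) + 2602214}{\sqrt{871 + 268} + 1683831} = \frac{155 + 2602214}{\sqrt{1139} + 1683831} = \frac{2602369}{1683831 + \sqrt{1139}}$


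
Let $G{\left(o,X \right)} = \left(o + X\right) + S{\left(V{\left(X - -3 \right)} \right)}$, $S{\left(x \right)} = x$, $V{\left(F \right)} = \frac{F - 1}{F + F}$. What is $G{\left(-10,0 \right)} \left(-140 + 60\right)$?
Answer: $\frac{2320}{3} \approx 773.33$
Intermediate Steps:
$V{\left(F \right)} = \frac{-1 + F}{2 F}$
$G{\left(o,X \right)} = X + o + \frac{2 + X}{2 \left(3 + X\right)}$ ($G{\left(o,X \right)} = \left(o + X\right) + \frac{-1 + \left(X - -3\right)}{2 \left(X - -3\right)} = \left(X + o\right) + \frac{-1 + \left(X + 3\right)}{2 \left(X + 3\right)} = \left(X + o\right) + \frac{-1 + \left(3 + X\right)}{2 \left(3 + X\right)} = \left(X + o\right) + \frac{2 + X}{2 \left(3 + X\right)} = X + o + \frac{2 + X}{2 \left(3 + X\right)}$)
$G{\left(-10,0 \right)} \left(-140 + 60\right) = \frac{1 + \frac{1}{2} \cdot 0 + \left(3 + 0\right) \left(0 - 10\right)}{3 + 0} \left(-140 + 60\right) = \frac{1 + 0 + 3 \left(-10\right)}{3} \left(-80\right) = \frac{1 + 0 - 30}{3} \left(-80\right) = \frac{1}{3} \left(-29\right) \left(-80\right) = \left(- \frac{29}{3}\right) \left(-80\right) = \frac{2320}{3}$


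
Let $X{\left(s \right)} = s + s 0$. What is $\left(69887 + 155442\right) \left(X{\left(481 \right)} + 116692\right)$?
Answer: $26402474917$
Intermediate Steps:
$X{\left(s \right)} = s$ ($X{\left(s \right)} = s + 0 = s$)
$\left(69887 + 155442\right) \left(X{\left(481 \right)} + 116692\right) = \left(69887 + 155442\right) \left(481 + 116692\right) = 225329 \cdot 117173 = 26402474917$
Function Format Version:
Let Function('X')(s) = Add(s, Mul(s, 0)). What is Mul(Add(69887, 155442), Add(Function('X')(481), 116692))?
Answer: 26402474917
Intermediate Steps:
Function('X')(s) = s (Function('X')(s) = Add(s, 0) = s)
Mul(Add(69887, 155442), Add(Function('X')(481), 116692)) = Mul(Add(69887, 155442), Add(481, 116692)) = Mul(225329, 117173) = 26402474917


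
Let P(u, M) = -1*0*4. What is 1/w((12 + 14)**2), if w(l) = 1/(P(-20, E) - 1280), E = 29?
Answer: -1280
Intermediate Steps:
P(u, M) = 0 (P(u, M) = 0*4 = 0)
w(l) = -1/1280 (w(l) = 1/(0 - 1280) = 1/(-1280) = -1/1280)
1/w((12 + 14)**2) = 1/(-1/1280) = -1280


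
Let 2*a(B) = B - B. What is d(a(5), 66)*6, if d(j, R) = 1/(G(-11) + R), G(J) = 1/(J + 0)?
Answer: 66/725 ≈ 0.091035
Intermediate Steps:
a(B) = 0 (a(B) = (B - B)/2 = (½)*0 = 0)
G(J) = 1/J
d(j, R) = 1/(-1/11 + R) (d(j, R) = 1/(1/(-11) + R) = 1/(-1/11 + R))
d(a(5), 66)*6 = (11/(-1 + 11*66))*6 = (11/(-1 + 726))*6 = (11/725)*6 = 66/725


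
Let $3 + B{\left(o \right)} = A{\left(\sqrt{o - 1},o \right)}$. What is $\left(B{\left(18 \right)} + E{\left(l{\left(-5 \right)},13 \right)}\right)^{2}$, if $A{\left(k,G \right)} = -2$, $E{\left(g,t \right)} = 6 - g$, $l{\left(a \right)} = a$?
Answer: $36$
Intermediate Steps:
$B{\left(o \right)} = -5$ ($B{\left(o \right)} = -3 - 2 = -5$)
$\left(B{\left(18 \right)} + E{\left(l{\left(-5 \right)},13 \right)}\right)^{2} = \left(-5 + \left(6 - -5\right)\right)^{2} = \left(-5 + \left(6 + 5\right)\right)^{2} = \left(-5 + 11\right)^{2} = 6^{2} = 36$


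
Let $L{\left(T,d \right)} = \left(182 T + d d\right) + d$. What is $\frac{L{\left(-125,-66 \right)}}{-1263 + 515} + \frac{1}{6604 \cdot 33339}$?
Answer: $\frac{1016088039127}{41171931372} \approx 24.679$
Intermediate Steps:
$L{\left(T,d \right)} = d + d^{2} + 182 T$ ($L{\left(T,d \right)} = \left(182 T + d^{2}\right) + d = \left(d^{2} + 182 T\right) + d = d + d^{2} + 182 T$)
$\frac{L{\left(-125,-66 \right)}}{-1263 + 515} + \frac{1}{6604 \cdot 33339} = \frac{-66 + \left(-66\right)^{2} + 182 \left(-125\right)}{-1263 + 515} + \frac{1}{6604 \cdot 33339} = \frac{-66 + 4356 - 22750}{-748} + \frac{1}{6604} \cdot \frac{1}{33339} = \left(-18460\right) \left(- \frac{1}{748}\right) + \frac{1}{220170756} = \frac{4615}{187} + \frac{1}{220170756} = \frac{1016088039127}{41171931372}$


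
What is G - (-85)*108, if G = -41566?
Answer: -32386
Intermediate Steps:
G - (-85)*108 = -41566 - (-85)*108 = -41566 - 1*(-9180) = -41566 + 9180 = -32386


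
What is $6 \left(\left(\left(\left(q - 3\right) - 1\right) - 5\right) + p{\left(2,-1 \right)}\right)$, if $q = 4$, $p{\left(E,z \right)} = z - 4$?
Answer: $-60$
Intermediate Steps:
$p{\left(E,z \right)} = -4 + z$ ($p{\left(E,z \right)} = z - 4 = -4 + z$)
$6 \left(\left(\left(\left(q - 3\right) - 1\right) - 5\right) + p{\left(2,-1 \right)}\right) = 6 \left(\left(\left(\left(4 - 3\right) - 1\right) - 5\right) - 5\right) = 6 \left(\left(\left(1 - 1\right) - 5\right) - 5\right) = 6 \left(\left(0 - 5\right) - 5\right) = 6 \left(-5 - 5\right) = 6 \left(-10\right) = -60$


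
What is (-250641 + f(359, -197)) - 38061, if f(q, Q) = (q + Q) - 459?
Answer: -288999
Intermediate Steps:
f(q, Q) = -459 + Q + q (f(q, Q) = (Q + q) - 459 = -459 + Q + q)
(-250641 + f(359, -197)) - 38061 = (-250641 + (-459 - 197 + 359)) - 38061 = (-250641 - 297) - 38061 = -250938 - 38061 = -288999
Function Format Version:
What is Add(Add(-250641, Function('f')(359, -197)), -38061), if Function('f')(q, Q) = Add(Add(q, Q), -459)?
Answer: -288999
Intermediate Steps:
Function('f')(q, Q) = Add(-459, Q, q) (Function('f')(q, Q) = Add(Add(Q, q), -459) = Add(-459, Q, q))
Add(Add(-250641, Function('f')(359, -197)), -38061) = Add(Add(-250641, Add(-459, -197, 359)), -38061) = Add(Add(-250641, -297), -38061) = Add(-250938, -38061) = -288999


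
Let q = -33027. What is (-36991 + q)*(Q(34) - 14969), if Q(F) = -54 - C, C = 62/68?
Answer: 17883052317/17 ≈ 1.0519e+9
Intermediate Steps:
C = 31/34 (C = 62*(1/68) = 31/34 ≈ 0.91177)
Q(F) = -1867/34 (Q(F) = -54 - 1*31/34 = -54 - 31/34 = -1867/34)
(-36991 + q)*(Q(34) - 14969) = (-36991 - 33027)*(-1867/34 - 14969) = -70018*(-510813/34) = 17883052317/17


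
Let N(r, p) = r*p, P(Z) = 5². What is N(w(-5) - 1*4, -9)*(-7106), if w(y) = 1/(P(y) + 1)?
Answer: -3293631/13 ≈ -2.5336e+5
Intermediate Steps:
P(Z) = 25
w(y) = 1/26 (w(y) = 1/(25 + 1) = 1/26)
N(r, p) = p*r
N(w(-5) - 1*4, -9)*(-7106) = -9*(1/26 - 1*4)*(-7106) = -9*(1/26 - 4)*(-7106) = -9*(-103/26)*(-7106) = (927/26)*(-7106) = -3293631/13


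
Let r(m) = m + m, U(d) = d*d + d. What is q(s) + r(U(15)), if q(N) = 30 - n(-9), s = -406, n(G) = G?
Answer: 519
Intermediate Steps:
U(d) = d + d² (U(d) = d² + d = d + d²)
r(m) = 2*m
q(N) = 39 (q(N) = 30 - 1*(-9) = 30 + 9 = 39)
q(s) + r(U(15)) = 39 + 2*(15*(1 + 15)) = 39 + 2*(15*16) = 39 + 2*240 = 39 + 480 = 519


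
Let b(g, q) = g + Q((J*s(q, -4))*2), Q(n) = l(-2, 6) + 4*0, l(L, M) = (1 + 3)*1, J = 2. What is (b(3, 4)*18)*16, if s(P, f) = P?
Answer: 2016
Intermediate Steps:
l(L, M) = 4 (l(L, M) = 4*1 = 4)
Q(n) = 4 (Q(n) = 4 + 4*0 = 4 + 0 = 4)
b(g, q) = 4 + g (b(g, q) = g + 4 = 4 + g)
(b(3, 4)*18)*16 = ((4 + 3)*18)*16 = (7*18)*16 = 126*16 = 2016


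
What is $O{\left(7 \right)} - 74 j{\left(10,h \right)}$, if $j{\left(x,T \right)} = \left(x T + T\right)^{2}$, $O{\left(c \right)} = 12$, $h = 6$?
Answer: $-322332$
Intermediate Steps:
$j{\left(x,T \right)} = \left(T + T x\right)^{2}$ ($j{\left(x,T \right)} = \left(T x + T\right)^{2} = \left(T + T x\right)^{2}$)
$O{\left(7 \right)} - 74 j{\left(10,h \right)} = 12 - 74 \cdot 6^{2} \left(1 + 10\right)^{2} = 12 - 74 \cdot 36 \cdot 11^{2} = 12 - 74 \cdot 36 \cdot 121 = 12 - 322344 = -322332$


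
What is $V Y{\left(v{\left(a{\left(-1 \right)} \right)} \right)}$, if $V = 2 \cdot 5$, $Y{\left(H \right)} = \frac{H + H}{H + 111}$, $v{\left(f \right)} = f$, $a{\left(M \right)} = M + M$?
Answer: $- \frac{40}{109} \approx -0.36697$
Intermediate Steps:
$a{\left(M \right)} = 2 M$
$Y{\left(H \right)} = \frac{2 H}{111 + H}$
$V = 10$
$V Y{\left(v{\left(a{\left(-1 \right)} \right)} \right)} = 10 \frac{2 \cdot 2 \left(-1\right)}{111 + 2 \left(-1\right)} = 10 \cdot 2 \left(-2\right) \frac{1}{111 - 2} = 10 \cdot 2 \left(-2\right) \frac{1}{109} = 10 \left(- \frac{4}{109}\right) = - \frac{40}{109}$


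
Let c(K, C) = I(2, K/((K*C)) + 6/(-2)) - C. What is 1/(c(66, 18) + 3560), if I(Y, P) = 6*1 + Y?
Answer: 1/3550 ≈ 0.00028169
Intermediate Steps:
I(Y, P) = 6 + Y
c(K, C) = 8 - C (c(K, C) = (6 + 2) - C = 8 - C)
1/(c(66, 18) + 3560) = 1/((8 - 1*18) + 3560) = 1/((8 - 18) + 3560) = 1/(-10 + 3560) = 1/3550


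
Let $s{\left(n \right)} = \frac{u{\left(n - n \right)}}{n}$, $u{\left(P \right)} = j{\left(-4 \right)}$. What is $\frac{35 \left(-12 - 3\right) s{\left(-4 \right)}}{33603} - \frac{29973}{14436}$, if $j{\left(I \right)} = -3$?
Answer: $- \frac{56270383}{26949606} \approx -2.088$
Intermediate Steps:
$u{\left(P \right)} = -3$
$s{\left(n \right)} = - \frac{3}{n}$
$\frac{35 \left(-12 - 3\right) s{\left(-4 \right)}}{33603} - \frac{29973}{14436} = \frac{35 \left(-12 - 3\right) \left(- \frac{3}{-4}\right)}{33603} - \frac{29973}{14436} = 35 \left(-12 - 3\right) \left(\left(-3\right) \left(- \frac{1}{4}\right)\right) \frac{1}{33603} - \frac{9991}{4812} = 35 \left(-15\right) \frac{3}{4} \cdot \frac{1}{33603} - \frac{9991}{4812} = \left(-525\right) \frac{3}{4} \cdot \frac{1}{33603} - \frac{9991}{4812} = \left(- \frac{1575}{4}\right) \frac{1}{33603} - \frac{9991}{4812} = - \frac{525}{44804} - \frac{9991}{4812} = - \frac{56270383}{26949606}$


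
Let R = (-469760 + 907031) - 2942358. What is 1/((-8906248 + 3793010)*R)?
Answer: 1/12809106041706 ≈ 7.8069e-14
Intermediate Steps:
R = -2505087 (R = 437271 - 2942358 = -2505087)
1/((-8906248 + 3793010)*R) = 1/((-8906248 + 3793010)*(-2505087)) = -1/2505087/(-5113238) = -1/5113238*(-1/2505087) = 1/12809106041706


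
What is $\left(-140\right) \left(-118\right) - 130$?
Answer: $16390$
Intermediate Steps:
$\left(-140\right) \left(-118\right) - 130 = 16520 - 130 = 16390$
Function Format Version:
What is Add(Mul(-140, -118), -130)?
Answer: 16390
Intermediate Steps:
Add(Mul(-140, -118), -130) = Add(16520, -130) = 16390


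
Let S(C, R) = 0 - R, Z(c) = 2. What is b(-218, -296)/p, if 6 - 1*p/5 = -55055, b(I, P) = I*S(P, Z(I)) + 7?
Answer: 443/275305 ≈ 0.0016091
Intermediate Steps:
S(C, R) = -R
b(I, P) = 7 - 2*I (b(I, P) = I*(-1*2) + 7 = I*(-2) + 7 = -2*I + 7 = 7 - 2*I)
p = 275305 (p = 30 - 5*(-55055) = 30 + 275275 = 275305)
b(-218, -296)/p = (7 - 2*(-218))/275305 = (7 + 436)*(1/275305) = 443*(1/275305) = 443/275305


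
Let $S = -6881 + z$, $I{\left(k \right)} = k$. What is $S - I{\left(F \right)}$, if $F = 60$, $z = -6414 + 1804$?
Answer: $-11551$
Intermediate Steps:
$z = -4610$
$S = -11491$ ($S = -6881 - 4610 = -11491$)
$S - I{\left(F \right)} = -11491 - 60 = -11551$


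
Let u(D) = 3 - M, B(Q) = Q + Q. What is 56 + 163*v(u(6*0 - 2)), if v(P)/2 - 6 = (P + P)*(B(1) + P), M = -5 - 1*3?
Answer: 95248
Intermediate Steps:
B(Q) = 2*Q
M = -8 (M = -5 - 3 = -8)
u(D) = 11 (u(D) = 3 - 1*(-8) = 3 + 8 = 11)
v(P) = 12 + 4*P*(2 + P) (v(P) = 12 + 2*((P + P)*(2*1 + P)) = 12 + 2*((2*P)*(2 + P)) = 12 + 2*(2*P*(2 + P)) = 12 + 4*P*(2 + P))
56 + 163*v(u(6*0 - 2)) = 56 + 163*(12 + 4*11**2 + 8*11) = 56 + 163*(12 + 4*121 + 88) = 56 + 163*(12 + 484 + 88) = 56 + 163*584 = 56 + 95192 = 95248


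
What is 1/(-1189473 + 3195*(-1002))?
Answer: -1/4390863 ≈ -2.2775e-7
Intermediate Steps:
1/(-1189473 + 3195*(-1002)) = 1/(-1189473 - 3201390) = 1/(-4390863) = -1/4390863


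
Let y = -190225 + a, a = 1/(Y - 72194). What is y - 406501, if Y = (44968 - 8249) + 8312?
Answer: -16208868339/27163 ≈ -5.9673e+5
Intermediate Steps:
Y = 45031 (Y = 36719 + 8312 = 45031)
a = -1/27163 (a = 1/(45031 - 72194) = 1/(-27163) = -1/27163 ≈ -3.6815e-5)
y = -5167081676/27163 (y = -190225 - 1/27163 = -5167081676/27163 ≈ -1.9023e+5)
y - 406501 = -5167081676/27163 - 406501 = -16208868339/27163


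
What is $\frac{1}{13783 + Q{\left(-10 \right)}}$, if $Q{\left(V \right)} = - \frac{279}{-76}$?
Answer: $\frac{76}{1047787} \approx 7.2534 \cdot 10^{-5}$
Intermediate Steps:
$Q{\left(V \right)} = \frac{279}{76}$ ($Q{\left(V \right)} = \left(-279\right) \left(- \frac{1}{76}\right) = \frac{279}{76}$)
$\frac{1}{13783 + Q{\left(-10 \right)}} = \frac{1}{13783 + \frac{279}{76}} = \frac{1}{\frac{1047787}{76}} = \frac{76}{1047787}$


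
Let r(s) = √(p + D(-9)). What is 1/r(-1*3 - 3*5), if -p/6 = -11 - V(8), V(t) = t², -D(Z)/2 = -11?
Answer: √118/236 ≈ 0.046029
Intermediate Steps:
D(Z) = 22 (D(Z) = -2*(-11) = 22)
p = 450 (p = -6*(-11 - 1*8²) = -6*(-11 - 1*64) = -6*(-11 - 64) = -6*(-75) = 450)
r(s) = 2*√118 (r(s) = √(450 + 22) = √472 = 2*√118)
1/r(-1*3 - 3*5) = 1/(2*√118) = √118/236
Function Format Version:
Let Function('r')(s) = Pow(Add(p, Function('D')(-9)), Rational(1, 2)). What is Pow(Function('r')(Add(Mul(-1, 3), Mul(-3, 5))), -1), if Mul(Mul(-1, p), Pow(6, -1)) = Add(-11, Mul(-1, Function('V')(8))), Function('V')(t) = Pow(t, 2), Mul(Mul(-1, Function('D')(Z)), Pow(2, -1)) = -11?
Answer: Mul(Rational(1, 236), Pow(118, Rational(1, 2))) ≈ 0.046029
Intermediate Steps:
Function('D')(Z) = 22 (Function('D')(Z) = Mul(-2, -11) = 22)
p = 450 (p = Mul(-6, Add(-11, Mul(-1, Pow(8, 2)))) = Mul(-6, Add(-11, Mul(-1, 64))) = Mul(-6, Add(-11, -64)) = Mul(-6, -75) = 450)
Function('r')(s) = Mul(2, Pow(118, Rational(1, 2))) (Function('r')(s) = Pow(Add(450, 22), Rational(1, 2)) = Pow(472, Rational(1, 2)) = Mul(2, Pow(118, Rational(1, 2))))
Pow(Function('r')(Add(Mul(-1, 3), Mul(-3, 5))), -1) = Pow(Mul(2, Pow(118, Rational(1, 2))), -1) = Mul(Rational(1, 236), Pow(118, Rational(1, 2)))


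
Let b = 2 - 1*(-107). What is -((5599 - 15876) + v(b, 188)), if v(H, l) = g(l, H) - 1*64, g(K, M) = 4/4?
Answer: 10340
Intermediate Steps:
g(K, M) = 1 (g(K, M) = 4*(¼) = 1)
b = 109 (b = 2 + 107 = 109)
v(H, l) = -63 (v(H, l) = 1 - 1*64 = 1 - 64 = -63)
-((5599 - 15876) + v(b, 188)) = -((5599 - 15876) - 63) = -(-10277 - 63) = -1*(-10340) = 10340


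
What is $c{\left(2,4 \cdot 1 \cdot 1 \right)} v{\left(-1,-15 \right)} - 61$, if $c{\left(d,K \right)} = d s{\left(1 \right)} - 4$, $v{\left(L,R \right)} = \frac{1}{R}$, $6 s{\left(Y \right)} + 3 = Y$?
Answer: $- \frac{2731}{45} \approx -60.689$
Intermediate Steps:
$s{\left(Y \right)} = - \frac{1}{2} + \frac{Y}{6}$
$c{\left(d,K \right)} = -4 - \frac{d}{3}$ ($c{\left(d,K \right)} = d \left(- \frac{1}{2} + \frac{1}{6} \cdot 1\right) - 4 = d \left(- \frac{1}{2} + \frac{1}{6}\right) - 4 = d \left(- \frac{1}{3}\right) - 4 = - \frac{d}{3} - 4 = -4 - \frac{d}{3}$)
$c{\left(2,4 \cdot 1 \cdot 1 \right)} v{\left(-1,-15 \right)} - 61 = \frac{-4 - \frac{2}{3}}{-15} - 61 = \left(-4 - \frac{2}{3}\right) \left(- \frac{1}{15}\right) - 61 = \left(- \frac{14}{3}\right) \left(- \frac{1}{15}\right) - 61 = \frac{14}{45} - 61 = - \frac{2731}{45}$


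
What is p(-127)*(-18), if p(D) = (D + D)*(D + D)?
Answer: -1161288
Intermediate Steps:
p(D) = 4*D² (p(D) = (2*D)*(2*D) = 4*D²)
p(-127)*(-18) = (4*(-127)²)*(-18) = (4*16129)*(-18) = 64516*(-18) = -1161288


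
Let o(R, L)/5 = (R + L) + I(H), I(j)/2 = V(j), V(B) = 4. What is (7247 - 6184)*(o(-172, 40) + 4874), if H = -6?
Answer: 4522002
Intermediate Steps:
I(j) = 8 (I(j) = 2*4 = 8)
o(R, L) = 40 + 5*L + 5*R (o(R, L) = 5*((R + L) + 8) = 5*((L + R) + 8) = 5*(8 + L + R) = 40 + 5*L + 5*R)
(7247 - 6184)*(o(-172, 40) + 4874) = (7247 - 6184)*((40 + 5*40 + 5*(-172)) + 4874) = 1063*((40 + 200 - 860) + 4874) = 1063*(-620 + 4874) = 1063*4254 = 4522002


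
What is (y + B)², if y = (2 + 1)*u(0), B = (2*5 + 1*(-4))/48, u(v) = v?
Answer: 1/64 ≈ 0.015625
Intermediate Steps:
B = ⅛ (B = (10 - 4)*(1/48) = 6*(1/48) = ⅛ ≈ 0.12500)
y = 0 (y = (2 + 1)*0 = 3*0 = 0)
(y + B)² = (0 + ⅛)² = (⅛)² = 1/64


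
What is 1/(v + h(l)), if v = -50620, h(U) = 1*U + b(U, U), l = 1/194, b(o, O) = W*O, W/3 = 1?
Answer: -97/4910138 ≈ -1.9755e-5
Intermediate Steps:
W = 3 (W = 3*1 = 3)
b(o, O) = 3*O
l = 1/194 ≈ 0.0051546
h(U) = 4*U (h(U) = 1*U + 3*U = U + 3*U = 4*U)
1/(v + h(l)) = 1/(-50620 + 4*(1/194)) = 1/(-50620 + 2/97) = 1/(-4910138/97) = -97/4910138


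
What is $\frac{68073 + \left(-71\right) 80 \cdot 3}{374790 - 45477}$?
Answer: $\frac{17011}{109771} \approx 0.15497$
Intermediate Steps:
$\frac{68073 + \left(-71\right) 80 \cdot 3}{374790 - 45477} = \frac{68073 - 17040}{329313} = \left(68073 - 17040\right) \frac{1}{329313} = 51033 \cdot \frac{1}{329313} = \frac{17011}{109771}$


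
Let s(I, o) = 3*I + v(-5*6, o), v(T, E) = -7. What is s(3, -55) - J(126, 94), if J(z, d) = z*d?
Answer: -11842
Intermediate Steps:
J(z, d) = d*z
s(I, o) = -7 + 3*I (s(I, o) = 3*I - 7 = -7 + 3*I)
s(3, -55) - J(126, 94) = (-7 + 3*3) - 94*126 = (-7 + 9) - 1*11844 = 2 - 11844 = -11842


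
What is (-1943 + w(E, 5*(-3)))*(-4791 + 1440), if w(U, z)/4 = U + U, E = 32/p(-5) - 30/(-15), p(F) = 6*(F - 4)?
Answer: 58259369/9 ≈ 6.4733e+6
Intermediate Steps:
p(F) = -24 + 6*F (p(F) = 6*(-4 + F) = -24 + 6*F)
E = 38/27 (E = 32/(-24 + 6*(-5)) - 30/(-15) = 32/(-24 - 30) - 30*(-1/15) = 32/(-54) + 2 = 32*(-1/54) + 2 = -16/27 + 2 = 38/27 ≈ 1.4074)
w(U, z) = 8*U (w(U, z) = 4*(U + U) = 4*(2*U) = 8*U)
(-1943 + w(E, 5*(-3)))*(-4791 + 1440) = (-1943 + 8*(38/27))*(-4791 + 1440) = (-1943 + 304/27)*(-3351) = -52157/27*(-3351) = 58259369/9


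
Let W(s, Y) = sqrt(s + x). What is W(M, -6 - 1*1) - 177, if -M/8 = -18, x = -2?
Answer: -177 + sqrt(142) ≈ -165.08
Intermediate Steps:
M = 144 (M = -8*(-18) = 144)
W(s, Y) = sqrt(-2 + s) (W(s, Y) = sqrt(s - 2) = sqrt(-2 + s))
W(M, -6 - 1*1) - 177 = sqrt(-2 + 144) - 177 = sqrt(142) - 177 = -177 + sqrt(142)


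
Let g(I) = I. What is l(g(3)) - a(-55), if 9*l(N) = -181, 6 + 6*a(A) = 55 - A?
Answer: -337/9 ≈ -37.444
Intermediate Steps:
a(A) = 49/6 - A/6 (a(A) = -1 + (55 - A)/6 = -1 + (55/6 - A/6) = 49/6 - A/6)
l(N) = -181/9 (l(N) = (1/9)*(-181) = -181/9)
l(g(3)) - a(-55) = -181/9 - (49/6 - 1/6*(-55)) = -181/9 - (49/6 + 55/6) = -181/9 - 1*52/3 = -181/9 - 52/3 = -337/9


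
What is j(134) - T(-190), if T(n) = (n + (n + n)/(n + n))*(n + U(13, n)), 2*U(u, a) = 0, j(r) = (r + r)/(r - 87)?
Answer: -1687502/47 ≈ -35904.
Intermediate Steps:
j(r) = 2*r/(-87 + r) (j(r) = (2*r)/(-87 + r) = 2*r/(-87 + r))
U(u, a) = 0 (U(u, a) = (½)*0 = 0)
T(n) = n*(1 + n) (T(n) = (n + (n + n)/(n + n))*(n + 0) = (n + (2*n)/((2*n)))*n = (n + (2*n)*(1/(2*n)))*n = (n + 1)*n = (1 + n)*n = n*(1 + n))
j(134) - T(-190) = 2*134/(-87 + 134) - (-190)*(1 - 190) = 2*134/47 - (-190)*(-189) = 2*134*(1/47) - 1*35910 = 268/47 - 35910 = -1687502/47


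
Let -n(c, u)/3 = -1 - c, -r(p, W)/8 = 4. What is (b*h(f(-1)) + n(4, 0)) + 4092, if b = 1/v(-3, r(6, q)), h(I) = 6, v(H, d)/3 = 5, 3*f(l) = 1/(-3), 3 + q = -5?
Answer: 20537/5 ≈ 4107.4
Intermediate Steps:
q = -8 (q = -3 - 5 = -8)
f(l) = -⅑ (f(l) = (1/(-3))/3 = (1*(-⅓))/3 = (⅓)*(-⅓) = -⅑)
r(p, W) = -32 (r(p, W) = -8*4 = -32)
v(H, d) = 15 (v(H, d) = 3*5 = 15)
b = 1/15 ≈ 0.066667
n(c, u) = 3 + 3*c (n(c, u) = -3*(-1 - c) = 3 + 3*c)
(b*h(f(-1)) + n(4, 0)) + 4092 = ((1/15)*6 + (3 + 3*4)) + 4092 = (⅖ + (3 + 12)) + 4092 = (⅖ + 15) + 4092 = 77/5 + 4092 = 20537/5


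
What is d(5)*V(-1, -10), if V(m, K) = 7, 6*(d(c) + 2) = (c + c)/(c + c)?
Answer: -77/6 ≈ -12.833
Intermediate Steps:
d(c) = -11/6 (d(c) = -2 + ((c + c)/(c + c))/6 = -2 + ((2*c)/((2*c)))/6 = -2 + ((2*c)*(1/(2*c)))/6 = -2 + (1/6)*1 = -2 + 1/6 = -11/6)
d(5)*V(-1, -10) = -11/6*7 = -77/6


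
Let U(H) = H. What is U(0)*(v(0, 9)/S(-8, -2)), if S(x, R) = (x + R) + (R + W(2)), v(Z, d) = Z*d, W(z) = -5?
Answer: 0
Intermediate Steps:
S(x, R) = -5 + x + 2*R (S(x, R) = (x + R) + (R - 5) = (R + x) + (-5 + R) = -5 + x + 2*R)
U(0)*(v(0, 9)/S(-8, -2)) = 0*((0*9)/(-5 - 8 + 2*(-2))) = 0*(0/(-5 - 8 - 4)) = 0*(0/(-17)) = 0*(0*(-1/17)) = 0*0 = 0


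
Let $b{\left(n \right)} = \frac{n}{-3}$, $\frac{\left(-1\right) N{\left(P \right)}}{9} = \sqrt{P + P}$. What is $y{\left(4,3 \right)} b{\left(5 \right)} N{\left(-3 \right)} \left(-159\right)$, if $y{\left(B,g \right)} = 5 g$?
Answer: $- 35775 i \sqrt{6} \approx - 87631.0 i$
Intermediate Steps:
$N{\left(P \right)} = - 9 \sqrt{2} \sqrt{P}$ ($N{\left(P \right)} = - 9 \sqrt{P + P} = - 9 \sqrt{2 P} = - 9 \sqrt{2} \sqrt{P}$)
$b{\left(n \right)} = - \frac{n}{3}$ ($b{\left(n \right)} = n \left(- \frac{1}{3}\right) = - \frac{n}{3}$)
$y{\left(4,3 \right)} b{\left(5 \right)} N{\left(-3 \right)} \left(-159\right) = 5 \cdot 3 \left(\left(- \frac{1}{3}\right) 5\right) \left(- 9 \sqrt{2} \sqrt{-3}\right) \left(-159\right) = 15 \left(- \frac{5}{3}\right) \left(- 9 \sqrt{2} i \sqrt{3}\right) \left(-159\right) = - 25 \left(- 9 i \sqrt{6}\right) \left(-159\right) = 225 i \sqrt{6} \left(-159\right) = - 35775 i \sqrt{6}$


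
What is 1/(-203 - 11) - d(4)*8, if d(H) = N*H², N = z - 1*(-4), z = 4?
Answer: -219137/214 ≈ -1024.0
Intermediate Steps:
N = 8 (N = 4 - 1*(-4) = 4 + 4 = 8)
d(H) = 8*H²
1/(-203 - 11) - d(4)*8 = 1/(-203 - 11) - 8*4²*8 = 1/(-214) - 8*16*8 = -1/214 - 128*8 = -1/214 - 1*1024 = -1/214 - 1024 = -219137/214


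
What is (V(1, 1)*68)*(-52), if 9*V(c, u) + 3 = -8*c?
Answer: 38896/9 ≈ 4321.8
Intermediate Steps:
V(c, u) = -⅓ - 8*c/9 (V(c, u) = -⅓ + (-8*c)/9 = -⅓ - 8*c/9)
(V(1, 1)*68)*(-52) = ((-⅓ - 8/9*1)*68)*(-52) = ((-⅓ - 8/9)*68)*(-52) = -11/9*68*(-52) = -748/9*(-52) = 38896/9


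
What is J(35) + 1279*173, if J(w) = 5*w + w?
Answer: 221477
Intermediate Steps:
J(w) = 6*w
J(35) + 1279*173 = 6*35 + 1279*173 = 210 + 221267 = 221477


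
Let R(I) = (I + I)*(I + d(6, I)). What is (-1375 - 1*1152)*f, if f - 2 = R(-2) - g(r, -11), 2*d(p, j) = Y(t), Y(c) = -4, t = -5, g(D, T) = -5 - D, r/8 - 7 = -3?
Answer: -138985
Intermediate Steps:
r = 32 (r = 56 + 8*(-3) = 56 - 24 = 32)
d(p, j) = -2 (d(p, j) = (½)*(-4) = -2)
R(I) = 2*I*(-2 + I) (R(I) = (I + I)*(I - 2) = (2*I)*(-2 + I) = 2*I*(-2 + I))
f = 55 (f = 2 + (2*(-2)*(-2 - 2) - (-5 - 1*32)) = 2 + (2*(-2)*(-4) - (-5 - 32)) = 2 + (16 - 1*(-37)) = 2 + (16 + 37) = 2 + 53 = 55)
(-1375 - 1*1152)*f = (-1375 - 1*1152)*55 = (-1375 - 1152)*55 = -2527*55 = -138985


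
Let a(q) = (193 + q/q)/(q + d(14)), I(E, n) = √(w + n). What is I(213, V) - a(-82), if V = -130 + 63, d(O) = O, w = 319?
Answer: 97/34 + 6*√7 ≈ 18.727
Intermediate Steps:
V = -67
I(E, n) = √(319 + n)
a(q) = 194/(14 + q) (a(q) = (193 + q/q)/(q + 14) = (193 + 1)/(14 + q) = 194/(14 + q))
I(213, V) - a(-82) = √(319 - 67) - 194/(14 - 82) = √252 - 194/(-68) = 6*√7 - 194*(-1)/68 = 6*√7 - 1*(-97/34) = 6*√7 + 97/34 = 97/34 + 6*√7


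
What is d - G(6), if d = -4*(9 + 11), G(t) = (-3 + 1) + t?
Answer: -84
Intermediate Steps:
G(t) = -2 + t
d = -80 (d = -4*20 = -80)
d - G(6) = -80 - (-2 + 6) = -80 - 1*4 = -80 - 4 = -84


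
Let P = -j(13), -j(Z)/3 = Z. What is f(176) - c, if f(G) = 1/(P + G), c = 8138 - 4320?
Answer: -820869/215 ≈ -3818.0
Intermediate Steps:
j(Z) = -3*Z
c = 3818
P = 39 (P = -(-3)*13 = -1*(-39) = 39)
f(G) = 1/(39 + G)
f(176) - c = 1/(39 + 176) - 1*3818 = 1/215 - 3818 = -820869/215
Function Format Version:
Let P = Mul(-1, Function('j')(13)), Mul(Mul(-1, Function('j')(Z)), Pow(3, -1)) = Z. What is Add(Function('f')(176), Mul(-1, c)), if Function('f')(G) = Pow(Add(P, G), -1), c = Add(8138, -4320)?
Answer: Rational(-820869, 215) ≈ -3818.0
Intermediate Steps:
Function('j')(Z) = Mul(-3, Z)
c = 3818
P = 39 (P = Mul(-1, Mul(-3, 13)) = Mul(-1, -39) = 39)
Function('f')(G) = Pow(Add(39, G), -1)
Add(Function('f')(176), Mul(-1, c)) = Add(Pow(Add(39, 176), -1), Mul(-1, 3818)) = Add(Pow(215, -1), -3818) = Add(Rational(1, 215), -3818) = Rational(-820869, 215)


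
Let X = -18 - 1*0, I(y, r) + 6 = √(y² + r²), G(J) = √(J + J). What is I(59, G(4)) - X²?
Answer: -330 + √3489 ≈ -270.93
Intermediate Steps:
G(J) = √2*√J (G(J) = √(2*J) = √2*√J)
I(y, r) = -6 + √(r² + y²) (I(y, r) = -6 + √(y² + r²) = -6 + √(r² + y²))
X = -18 (X = -18 + 0 = -18)
I(59, G(4)) - X² = (-6 + √((√2*√4)² + 59²)) - 1*(-18)² = (-6 + √((√2*2)² + 3481)) - 1*324 = (-6 + √((2*√2)² + 3481)) - 324 = (-6 + √(8 + 3481)) - 324 = (-6 + √3489) - 324 = -330 + √3489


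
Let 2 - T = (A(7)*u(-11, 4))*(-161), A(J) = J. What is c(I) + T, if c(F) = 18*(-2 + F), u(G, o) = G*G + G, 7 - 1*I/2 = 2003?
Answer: 52080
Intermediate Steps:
I = -3992 (I = 14 - 2*2003 = 14 - 4006 = -3992)
u(G, o) = G + G² (u(G, o) = G² + G = G + G²)
T = 123972 (T = 2 - 7*(-11*(1 - 11))*(-161) = 2 - 7*(-11*(-10))*(-161) = 2 - 7*110*(-161) = 2 - 770*(-161) = 2 - 1*(-123970) = 2 + 123970 = 123972)
c(F) = -36 + 18*F
c(I) + T = (-36 + 18*(-3992)) + 123972 = (-36 - 71856) + 123972 = -71892 + 123972 = 52080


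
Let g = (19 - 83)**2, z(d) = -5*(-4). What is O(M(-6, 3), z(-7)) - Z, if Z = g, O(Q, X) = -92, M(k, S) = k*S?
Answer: -4188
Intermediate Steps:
M(k, S) = S*k
z(d) = 20
g = 4096 (g = (-64)**2 = 4096)
Z = 4096
O(M(-6, 3), z(-7)) - Z = -92 - 1*4096 = -92 - 4096 = -4188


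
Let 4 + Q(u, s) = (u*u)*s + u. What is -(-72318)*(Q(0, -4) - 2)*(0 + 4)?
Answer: -1735632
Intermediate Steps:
Q(u, s) = -4 + u + s*u² (Q(u, s) = -4 + ((u*u)*s + u) = -4 + (u²*s + u) = -4 + (s*u² + u) = -4 + (u + s*u²) = -4 + u + s*u²)
-(-72318)*(Q(0, -4) - 2)*(0 + 4) = -(-72318)*((-4 + 0 - 4*0²) - 2)*(0 + 4) = -(-72318)*((-4 + 0 - 4*0) - 2)*4 = -(-72318)*((-4 + 0 + 0) - 2)*4 = -(-72318)*(-4 - 2)*4 = -(-72318)*(-6*4) = -(-72318)*(-24) = -36159*48 = -1735632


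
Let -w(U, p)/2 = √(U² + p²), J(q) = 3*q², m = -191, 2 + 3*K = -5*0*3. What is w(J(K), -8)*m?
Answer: 1528*√37/3 ≈ 3098.2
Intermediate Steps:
K = -⅔ (K = -⅔ + (-5*0*3)/3 = -⅔ + (0*3)/3 = -⅔ + (⅓)*0 = -⅔ + 0 = -⅔ ≈ -0.66667)
w(U, p) = -2*√(U² + p²)
w(J(K), -8)*m = -2*√((3*(-⅔)²)² + (-8)²)*(-191) = -2*√((3*(4/9))² + 64)*(-191) = -2*√((4/3)² + 64)*(-191) = -2*√(16/9 + 64)*(-191) = -8*√37/3*(-191) = 1528*√37/3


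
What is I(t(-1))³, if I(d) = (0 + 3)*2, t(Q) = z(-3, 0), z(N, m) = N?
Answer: 216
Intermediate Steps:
t(Q) = -3
I(d) = 6 (I(d) = 3*2 = 6)
I(t(-1))³ = 6³ = 216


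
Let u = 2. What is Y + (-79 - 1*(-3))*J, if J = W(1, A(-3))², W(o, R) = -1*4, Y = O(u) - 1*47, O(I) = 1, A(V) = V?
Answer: -1262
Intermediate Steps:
Y = -46 (Y = 1 - 1*47 = 1 - 47 = -46)
W(o, R) = -4
J = 16 (J = (-4)² = 16)
Y + (-79 - 1*(-3))*J = -46 + (-79 - 1*(-3))*16 = -46 + (-79 + 3)*16 = -46 - 76*16 = -46 - 1216 = -1262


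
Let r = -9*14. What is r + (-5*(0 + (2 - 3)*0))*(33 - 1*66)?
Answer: -126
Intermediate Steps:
r = -126
r + (-5*(0 + (2 - 3)*0))*(33 - 1*66) = -126 + (-5*(0 + (2 - 3)*0))*(33 - 1*66) = -126 + (-5*(0 - 1*0))*(33 - 66) = -126 - 5*(0 + 0)*(-33) = -126 - 5*0*(-33) = -126 + 0*(-33) = -126 + 0 = -126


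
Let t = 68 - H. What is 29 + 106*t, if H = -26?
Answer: 9993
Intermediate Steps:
t = 94 (t = 68 - 1*(-26) = 68 + 26 = 94)
29 + 106*t = 29 + 106*94 = 29 + 9964 = 9993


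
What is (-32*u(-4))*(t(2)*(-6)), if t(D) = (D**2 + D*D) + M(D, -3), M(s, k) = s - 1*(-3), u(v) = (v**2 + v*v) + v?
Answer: 69888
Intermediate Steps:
u(v) = v + 2*v**2 (u(v) = (v**2 + v**2) + v = 2*v**2 + v = v + 2*v**2)
M(s, k) = 3 + s (M(s, k) = s + 3 = 3 + s)
t(D) = 3 + D + 2*D**2 (t(D) = (D**2 + D*D) + (3 + D) = (D**2 + D**2) + (3 + D) = 2*D**2 + (3 + D) = 3 + D + 2*D**2)
(-32*u(-4))*(t(2)*(-6)) = (-(-128)*(1 + 2*(-4)))*((3 + 2 + 2*2**2)*(-6)) = (-(-128)*(1 - 8))*((3 + 2 + 2*4)*(-6)) = (-(-128)*(-7))*((3 + 2 + 8)*(-6)) = (-32*28)*(13*(-6)) = -896*(-78) = 69888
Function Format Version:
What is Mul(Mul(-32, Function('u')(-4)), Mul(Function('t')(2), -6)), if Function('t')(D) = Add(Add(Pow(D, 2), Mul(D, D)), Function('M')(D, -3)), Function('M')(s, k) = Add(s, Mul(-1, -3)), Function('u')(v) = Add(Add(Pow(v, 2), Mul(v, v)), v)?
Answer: 69888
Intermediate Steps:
Function('u')(v) = Add(v, Mul(2, Pow(v, 2))) (Function('u')(v) = Add(Add(Pow(v, 2), Pow(v, 2)), v) = Add(Mul(2, Pow(v, 2)), v) = Add(v, Mul(2, Pow(v, 2))))
Function('M')(s, k) = Add(3, s) (Function('M')(s, k) = Add(s, 3) = Add(3, s))
Function('t')(D) = Add(3, D, Mul(2, Pow(D, 2))) (Function('t')(D) = Add(Add(Pow(D, 2), Mul(D, D)), Add(3, D)) = Add(Add(Pow(D, 2), Pow(D, 2)), Add(3, D)) = Add(Mul(2, Pow(D, 2)), Add(3, D)) = Add(3, D, Mul(2, Pow(D, 2))))
Mul(Mul(-32, Function('u')(-4)), Mul(Function('t')(2), -6)) = Mul(Mul(-32, Mul(-4, Add(1, Mul(2, -4)))), Mul(Add(3, 2, Mul(2, Pow(2, 2))), -6)) = Mul(Mul(-32, Mul(-4, Add(1, -8))), Mul(Add(3, 2, Mul(2, 4)), -6)) = Mul(Mul(-32, Mul(-4, -7)), Mul(Add(3, 2, 8), -6)) = Mul(Mul(-32, 28), Mul(13, -6)) = Mul(-896, -78) = 69888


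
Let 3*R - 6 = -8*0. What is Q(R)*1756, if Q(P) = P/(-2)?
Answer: -1756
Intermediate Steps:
R = 2 (R = 2 + (-8*0)/3 = 2 + (⅓)*0 = 2 + 0 = 2)
Q(P) = -P/2 (Q(P) = P*(-½) = -P/2)
Q(R)*1756 = -½*2*1756 = -1*1756 = -1756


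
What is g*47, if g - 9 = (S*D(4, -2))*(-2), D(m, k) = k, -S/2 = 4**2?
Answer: -5593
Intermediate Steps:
S = -32 (S = -2*4**2 = -2*16 = -32)
g = -119 (g = 9 - 32*(-2)*(-2) = 9 + 64*(-2) = 9 - 128 = -119)
g*47 = -119*47 = -5593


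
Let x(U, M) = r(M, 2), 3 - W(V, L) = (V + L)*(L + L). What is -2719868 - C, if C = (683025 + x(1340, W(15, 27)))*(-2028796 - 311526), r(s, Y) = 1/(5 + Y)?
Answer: 11189472339596/7 ≈ 1.5985e+12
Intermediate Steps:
W(V, L) = 3 - 2*L*(L + V) (W(V, L) = 3 - (V + L)*(L + L) = 3 - (L + V)*2*L = 3 - 2*L*(L + V))
x(U, M) = 1/7 (x(U, M) = 1/(5 + 2) = 1/7)
C = -11189491378672/7 (C = (683025 + 1/7)*(-2028796 - 311526) = (4781176/7)*(-2340322) = -11189491378672/7 ≈ -1.5985e+12)
-2719868 - C = -2719868 - 1*(-11189491378672/7) = -2719868 + 11189491378672/7 = 11189472339596/7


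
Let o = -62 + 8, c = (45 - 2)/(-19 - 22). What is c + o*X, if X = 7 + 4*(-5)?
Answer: 28739/41 ≈ 700.95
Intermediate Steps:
c = -43/41 (c = 43/(-41) = 43*(-1/41) = -43/41 ≈ -1.0488)
o = -54
X = -13 (X = 7 - 20 = -13)
c + o*X = -43/41 - 54*(-13) = -43/41 + 702 = 28739/41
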